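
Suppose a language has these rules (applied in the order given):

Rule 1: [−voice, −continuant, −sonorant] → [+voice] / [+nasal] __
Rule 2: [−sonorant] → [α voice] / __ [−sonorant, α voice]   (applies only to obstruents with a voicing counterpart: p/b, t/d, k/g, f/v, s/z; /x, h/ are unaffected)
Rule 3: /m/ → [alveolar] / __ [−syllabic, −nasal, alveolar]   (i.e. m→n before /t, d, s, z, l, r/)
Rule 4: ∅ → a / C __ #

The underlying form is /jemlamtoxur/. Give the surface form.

Rule 1 (post-nasal voicing): /t/ is a voiceless stop immediately after the nasal /m/, so it voices to [d]. /jemlamtoxur/ → jemlamdoxur.
Rule 2 (regressive voicing assimilation): no segment meets the environment; /jemlamdoxur/ is unchanged.
Rule 3 (nasal place assimilation): /m/ precedes the alveolar consonant /l/, so it assimilates in place to [n]. /m/ precedes the alveolar consonant /d/, so it assimilates in place to [n]. /jemlamdoxur/ → jenlandoxur.
Rule 4 (final a-epenthesis): the form ends in the consonant /r/, so [a] is inserted word-finally. /jenlandoxur/ → jenlandoxura.

jenlandoxura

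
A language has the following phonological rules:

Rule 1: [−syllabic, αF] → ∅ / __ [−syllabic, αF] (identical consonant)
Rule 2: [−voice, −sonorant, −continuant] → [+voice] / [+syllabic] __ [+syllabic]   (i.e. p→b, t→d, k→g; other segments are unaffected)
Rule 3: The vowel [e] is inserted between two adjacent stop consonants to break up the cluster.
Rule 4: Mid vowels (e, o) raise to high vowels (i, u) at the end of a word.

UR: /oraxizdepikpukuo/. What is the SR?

oraxizdebikepuguu

Rule 1 (degemination): no segment meets the environment; /oraxizdepikpukuo/ is unchanged.
Rule 2 (intervocalic voicing): /p/ is a voiceless stop between vowels /e/ and /i/, so it voices to [b]. /k/ is a voiceless stop between vowels /u/ and /u/, so it voices to [g]. /oraxizdepikpukuo/ → oraxizdebikpuguo.
Rule 3 (stop-cluster e-epenthesis): /k/ and /p/ form a stop–stop cluster, so [e] is inserted between them. /oraxizdebikpuguo/ → oraxizdebikepuguo.
Rule 4 (final vowel raising): /o/ is a mid vowel in word-final position, so it raises to [u]. /oraxizdebikepuguo/ → oraxizdebikepuguu.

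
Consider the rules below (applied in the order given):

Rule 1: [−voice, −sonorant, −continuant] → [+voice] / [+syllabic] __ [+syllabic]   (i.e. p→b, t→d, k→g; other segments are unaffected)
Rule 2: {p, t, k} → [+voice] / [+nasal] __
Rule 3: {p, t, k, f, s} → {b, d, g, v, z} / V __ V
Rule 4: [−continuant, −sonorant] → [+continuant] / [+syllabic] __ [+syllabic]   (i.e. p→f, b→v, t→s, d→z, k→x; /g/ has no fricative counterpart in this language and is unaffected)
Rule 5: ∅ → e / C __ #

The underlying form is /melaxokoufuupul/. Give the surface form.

melaxogouvuuvule

Rule 1 (intervocalic voicing): /k/ is a voiceless stop between vowels /o/ and /o/, so it voices to [g]. /p/ is a voiceless stop between vowels /u/ and /u/, so it voices to [b]. /melaxokoufuupul/ → melaxogoufuubul.
Rule 2 (post-nasal voicing): no segment meets the environment; /melaxogoufuubul/ is unchanged.
Rule 3 (intervocalic voicing): /f/ is a voiceless obstruent between vowels /u/ and /u/, so it voices to [v]. /melaxogoufuubul/ → melaxogouvuubul.
Rule 4 (intervocalic spirantization): /b/ is a stop between vowels /u/ and /u/, so it spirantizes to the fricative [v]. /melaxogouvuubul/ → melaxogouvuuvul.
Rule 5 (final e-epenthesis): the form ends in the consonant /l/, so [e] is inserted word-finally. /melaxogouvuuvul/ → melaxogouvuuvule.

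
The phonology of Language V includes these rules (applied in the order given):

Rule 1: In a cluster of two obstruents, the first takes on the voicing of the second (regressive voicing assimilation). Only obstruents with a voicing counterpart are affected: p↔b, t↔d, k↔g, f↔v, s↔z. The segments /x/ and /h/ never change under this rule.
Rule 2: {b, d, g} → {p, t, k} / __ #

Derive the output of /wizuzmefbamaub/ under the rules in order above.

wizuzmevbamaup

Rule 1 (regressive voicing assimilation): /f/ precedes the voiced obstruent /b/, so it voices to [v] by assimilation. /wizuzmefbamaub/ → wizuzmevbamaub.
Rule 2 (final devoicing): /b/ is a voiced stop in word-final position, so it devoices to [p]. /wizuzmevbamaub/ → wizuzmevbamaup.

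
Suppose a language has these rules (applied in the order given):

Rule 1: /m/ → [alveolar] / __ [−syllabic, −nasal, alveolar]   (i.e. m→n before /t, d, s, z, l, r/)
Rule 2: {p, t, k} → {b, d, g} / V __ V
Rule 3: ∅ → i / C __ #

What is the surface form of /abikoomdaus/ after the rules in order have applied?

Rule 1 (nasal place assimilation): /m/ precedes the alveolar consonant /d/, so it assimilates in place to [n]. /abikoomdaus/ → abikoondaus.
Rule 2 (intervocalic voicing): /k/ is a voiceless stop between vowels /i/ and /o/, so it voices to [g]. /abikoondaus/ → abigoondaus.
Rule 3 (final i-epenthesis): the form ends in the consonant /s/, so [i] is inserted word-finally. /abigoondaus/ → abigoondausi.

abigoondausi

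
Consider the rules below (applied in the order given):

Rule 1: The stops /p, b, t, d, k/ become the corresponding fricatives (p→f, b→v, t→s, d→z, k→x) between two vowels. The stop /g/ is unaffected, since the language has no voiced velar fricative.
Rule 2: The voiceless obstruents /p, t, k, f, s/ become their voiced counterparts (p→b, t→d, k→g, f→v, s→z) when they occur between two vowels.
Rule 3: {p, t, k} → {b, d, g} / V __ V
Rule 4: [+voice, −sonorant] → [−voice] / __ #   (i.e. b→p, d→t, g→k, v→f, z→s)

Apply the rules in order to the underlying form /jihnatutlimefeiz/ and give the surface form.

jihnazutlimeveis

Rule 1 (intervocalic spirantization): /t/ is a stop between vowels /a/ and /u/, so it spirantizes to the fricative [s]. /jihnatutlimefeiz/ → jihnasutlimefeiz.
Rule 2 (intervocalic voicing): /s/ is a voiceless obstruent between vowels /a/ and /u/, so it voices to [z]. /f/ is a voiceless obstruent between vowels /e/ and /e/, so it voices to [v]. /jihnasutlimefeiz/ → jihnazutlimeveiz.
Rule 3 (intervocalic voicing): no segment meets the environment; /jihnazutlimeveiz/ is unchanged.
Rule 4 (final devoicing): /z/ is a voiced obstruent in word-final position, so it devoices to [s]. /jihnazutlimeveiz/ → jihnazutlimeveis.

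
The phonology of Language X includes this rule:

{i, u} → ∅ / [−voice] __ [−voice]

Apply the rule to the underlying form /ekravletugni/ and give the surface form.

ekravletugni

No segment of /ekravletugni/ meets the structural description of the rule, so the form surfaces unchanged.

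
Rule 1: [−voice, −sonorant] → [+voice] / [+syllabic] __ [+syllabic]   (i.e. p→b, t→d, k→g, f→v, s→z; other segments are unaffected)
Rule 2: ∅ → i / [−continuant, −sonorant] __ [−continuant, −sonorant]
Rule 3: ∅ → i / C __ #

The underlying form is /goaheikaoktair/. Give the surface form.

goaheigaokitairi

Rule 1 (intervocalic voicing): /k/ is a voiceless obstruent between vowels /i/ and /a/, so it voices to [g]. /goaheikaoktair/ → goaheigaoktair.
Rule 2 (stop-cluster i-epenthesis): /k/ and /t/ form a stop–stop cluster, so [i] is inserted between them. /goaheigaoktair/ → goaheigaokitair.
Rule 3 (final i-epenthesis): the form ends in the consonant /r/, so [i] is inserted word-finally. /goaheigaokitair/ → goaheigaokitairi.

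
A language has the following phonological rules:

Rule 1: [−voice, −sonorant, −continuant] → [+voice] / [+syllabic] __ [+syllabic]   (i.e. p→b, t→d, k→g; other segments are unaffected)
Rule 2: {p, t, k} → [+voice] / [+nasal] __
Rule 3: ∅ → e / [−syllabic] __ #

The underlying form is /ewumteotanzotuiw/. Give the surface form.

Rule 1 (intervocalic voicing): /t/ is a voiceless stop between vowels /o/ and /a/, so it voices to [d]. /t/ is a voiceless stop between vowels /o/ and /u/, so it voices to [d]. /ewumteotanzotuiw/ → ewumteodanzoduiw.
Rule 2 (post-nasal voicing): /t/ is a voiceless stop immediately after the nasal /m/, so it voices to [d]. /ewumteodanzoduiw/ → ewumdeodanzoduiw.
Rule 3 (final e-epenthesis): the form ends in the consonant /w/, so [e] is inserted word-finally. /ewumdeodanzoduiw/ → ewumdeodanzoduiwe.

ewumdeodanzoduiwe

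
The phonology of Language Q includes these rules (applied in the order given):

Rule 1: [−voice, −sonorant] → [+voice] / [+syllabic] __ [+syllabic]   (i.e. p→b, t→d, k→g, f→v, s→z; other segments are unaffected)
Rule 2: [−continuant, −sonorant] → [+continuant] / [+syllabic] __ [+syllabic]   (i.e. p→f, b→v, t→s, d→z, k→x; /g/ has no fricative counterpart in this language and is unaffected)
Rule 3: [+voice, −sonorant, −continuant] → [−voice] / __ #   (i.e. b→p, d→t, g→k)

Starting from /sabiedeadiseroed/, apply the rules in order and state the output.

saviezeazizeroet

Rule 1 (intervocalic voicing): /s/ is a voiceless obstruent between vowels /i/ and /e/, so it voices to [z]. /sabiedeadiseroed/ → sabiedeadizeroed.
Rule 2 (intervocalic spirantization): /b/ is a stop between vowels /a/ and /i/, so it spirantizes to the fricative [v]. /d/ is a stop between vowels /e/ and /e/, so it spirantizes to the fricative [z]. /d/ is a stop between vowels /a/ and /i/, so it spirantizes to the fricative [z]. /sabiedeadizeroed/ → saviezeazizeroed.
Rule 3 (final devoicing): /d/ is a voiced stop in word-final position, so it devoices to [t]. /saviezeazizeroed/ → saviezeazizeroet.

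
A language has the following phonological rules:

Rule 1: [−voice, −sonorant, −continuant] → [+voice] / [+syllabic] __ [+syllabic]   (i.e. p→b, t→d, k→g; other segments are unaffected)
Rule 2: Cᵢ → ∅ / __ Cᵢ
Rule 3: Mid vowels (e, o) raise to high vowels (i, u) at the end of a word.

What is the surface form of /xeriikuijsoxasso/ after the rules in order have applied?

Rule 1 (intervocalic voicing): /k/ is a voiceless stop between vowels /i/ and /u/, so it voices to [g]. /xeriikuijsoxasso/ → xeriiguijsoxasso.
Rule 2 (degemination): /ss/ is a geminate; the first /s/ deletes. /xeriiguijsoxasso/ → xeriiguijsoxaso.
Rule 3 (final vowel raising): /o/ is a mid vowel in word-final position, so it raises to [u]. /xeriiguijsoxaso/ → xeriiguijsoxasu.

xeriiguijsoxasu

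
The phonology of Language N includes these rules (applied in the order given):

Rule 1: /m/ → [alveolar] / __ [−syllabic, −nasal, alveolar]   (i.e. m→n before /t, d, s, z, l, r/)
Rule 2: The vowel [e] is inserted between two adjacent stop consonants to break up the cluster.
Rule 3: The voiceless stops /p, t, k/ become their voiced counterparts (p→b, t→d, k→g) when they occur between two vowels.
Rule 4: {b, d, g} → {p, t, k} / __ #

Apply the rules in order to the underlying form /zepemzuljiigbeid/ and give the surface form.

Rule 1 (nasal place assimilation): /m/ precedes the alveolar consonant /z/, so it assimilates in place to [n]. /zepemzuljiigbeid/ → zepenzuljiigbeid.
Rule 2 (stop-cluster e-epenthesis): /g/ and /b/ form a stop–stop cluster, so [e] is inserted between them. /zepenzuljiigbeid/ → zepenzuljiigebeid.
Rule 3 (intervocalic voicing): /p/ is a voiceless stop between vowels /e/ and /e/, so it voices to [b]. /zepenzuljiigebeid/ → zebenzuljiigebeid.
Rule 4 (final devoicing): /d/ is a voiced stop in word-final position, so it devoices to [t]. /zebenzuljiigebeid/ → zebenzuljiigebeit.

zebenzuljiigebeit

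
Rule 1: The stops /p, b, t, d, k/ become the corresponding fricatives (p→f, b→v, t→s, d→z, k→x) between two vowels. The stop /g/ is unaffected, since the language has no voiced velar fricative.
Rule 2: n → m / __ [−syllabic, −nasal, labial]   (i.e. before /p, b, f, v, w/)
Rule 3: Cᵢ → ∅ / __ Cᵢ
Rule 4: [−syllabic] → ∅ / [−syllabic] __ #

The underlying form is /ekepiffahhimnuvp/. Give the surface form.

Rule 1 (intervocalic spirantization): /k/ is a stop between vowels /e/ and /e/, so it spirantizes to the fricative [x]. /p/ is a stop between vowels /e/ and /i/, so it spirantizes to the fricative [f]. /ekepiffahhimnuvp/ → exefiffahhimnuvp.
Rule 2 (nasal place assimilation): no segment meets the environment; /exefiffahhimnuvp/ is unchanged.
Rule 3 (degemination): /ff/ is a geminate; the first /f/ deletes. /hh/ is a geminate; the first /h/ deletes. /exefiffahhimnuvp/ → exefifahimnuvp.
Rule 4 (final cluster simplification): /p/ is the second consonant of a word-final cluster /vp/, so it deletes. /exefifahimnuvp/ → exefifahimnuv.

exefifahimnuv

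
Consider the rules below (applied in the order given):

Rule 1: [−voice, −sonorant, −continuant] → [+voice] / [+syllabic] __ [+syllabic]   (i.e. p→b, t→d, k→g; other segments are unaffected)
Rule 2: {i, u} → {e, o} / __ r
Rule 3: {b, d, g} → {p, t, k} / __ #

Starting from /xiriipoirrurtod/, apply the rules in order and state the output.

xeriiboerrortot

Rule 1 (intervocalic voicing): /p/ is a voiceless stop between vowels /i/ and /o/, so it voices to [b]. /xiriipoirrurtod/ → xiriiboirrurtod.
Rule 2 (pre-rhotic lowering): /i/ is a high vowel immediately before /r/, so it lowers to [e]. /i/ is a high vowel immediately before /r/, so it lowers to [e]. /u/ is a high vowel immediately before /r/, so it lowers to [o]. /xiriiboirrurtod/ → xeriiboerrortod.
Rule 3 (final devoicing): /d/ is a voiced stop in word-final position, so it devoices to [t]. /xeriiboerrortod/ → xeriiboerrortot.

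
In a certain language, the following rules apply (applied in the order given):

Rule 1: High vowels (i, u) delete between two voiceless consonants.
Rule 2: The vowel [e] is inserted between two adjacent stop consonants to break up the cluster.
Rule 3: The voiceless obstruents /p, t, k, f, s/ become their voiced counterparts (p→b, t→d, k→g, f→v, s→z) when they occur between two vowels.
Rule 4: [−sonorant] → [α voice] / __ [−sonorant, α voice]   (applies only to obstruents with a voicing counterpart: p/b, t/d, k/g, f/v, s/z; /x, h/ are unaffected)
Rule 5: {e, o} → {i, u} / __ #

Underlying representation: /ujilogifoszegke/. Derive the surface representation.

ujilogivozzegegi

Rule 1 (high vowel syncope): no segment meets the environment; /ujilogifoszegke/ is unchanged.
Rule 2 (stop-cluster e-epenthesis): /g/ and /k/ form a stop–stop cluster, so [e] is inserted between them. /ujilogifoszegke/ → ujilogifoszegeke.
Rule 3 (intervocalic voicing): /f/ is a voiceless obstruent between vowels /i/ and /o/, so it voices to [v]. /k/ is a voiceless obstruent between vowels /e/ and /e/, so it voices to [g]. /ujilogifoszegeke/ → ujilogivoszegege.
Rule 4 (regressive voicing assimilation): /s/ precedes the voiced obstruent /z/, so it voices to [z] by assimilation. /ujilogivoszegege/ → ujilogivozzegege.
Rule 5 (final vowel raising): /e/ is a mid vowel in word-final position, so it raises to [i]. /ujilogivozzegege/ → ujilogivozzegegi.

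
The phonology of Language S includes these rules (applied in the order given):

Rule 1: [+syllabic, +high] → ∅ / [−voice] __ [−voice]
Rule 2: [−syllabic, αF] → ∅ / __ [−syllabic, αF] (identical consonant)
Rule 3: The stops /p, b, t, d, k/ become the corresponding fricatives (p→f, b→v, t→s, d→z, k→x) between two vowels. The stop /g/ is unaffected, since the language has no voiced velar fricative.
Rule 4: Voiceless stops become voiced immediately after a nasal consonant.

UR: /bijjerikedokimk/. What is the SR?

Rule 1 (high vowel syncope): no segment meets the environment; /bijjerikedokimk/ is unchanged.
Rule 2 (degemination): /jj/ is a geminate; the first /j/ deletes. /bijjerikedokimk/ → bijerikedokimk.
Rule 3 (intervocalic spirantization): /k/ is a stop between vowels /i/ and /e/, so it spirantizes to the fricative [x]. /d/ is a stop between vowels /e/ and /o/, so it spirantizes to the fricative [z]. /k/ is a stop between vowels /o/ and /i/, so it spirantizes to the fricative [x]. /bijerikedokimk/ → bijerixezoximk.
Rule 4 (post-nasal voicing): /k/ is a voiceless stop immediately after the nasal /m/, so it voices to [g]. /bijerixezoximk/ → bijerixezoximg.

bijerixezoximg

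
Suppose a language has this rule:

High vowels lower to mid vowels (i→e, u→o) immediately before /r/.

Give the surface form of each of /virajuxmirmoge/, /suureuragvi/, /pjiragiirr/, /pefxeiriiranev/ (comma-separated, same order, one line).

/virajuxmirmoge/: /i/ is a high vowel immediately before /r/, so it lowers to [e]. /i/ is a high vowel immediately before /r/, so it lowers to [e]. → [verajuxmermoge].
/suureuragvi/: /u/ is a high vowel immediately before /r/, so it lowers to [o]. /u/ is a high vowel immediately before /r/, so it lowers to [o]. → [suoreoragvi].
/pjiragiirr/: /i/ is a high vowel immediately before /r/, so it lowers to [e]. /i/ is a high vowel immediately before /r/, so it lowers to [e]. → [pjeragierr].
/pefxeiriiranev/: /i/ is a high vowel immediately before /r/, so it lowers to [e]. /i/ is a high vowel immediately before /r/, so it lowers to [e]. → [pefxeerieranev].

verajuxmermoge, suoreoragvi, pjeragierr, pefxeerieranev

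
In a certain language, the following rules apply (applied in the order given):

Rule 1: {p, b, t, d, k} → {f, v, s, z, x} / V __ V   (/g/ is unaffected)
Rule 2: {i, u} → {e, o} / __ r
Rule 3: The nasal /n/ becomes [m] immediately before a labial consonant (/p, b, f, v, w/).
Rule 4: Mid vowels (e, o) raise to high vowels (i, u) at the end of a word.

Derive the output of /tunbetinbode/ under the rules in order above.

Rule 1 (intervocalic spirantization): /t/ is a stop between vowels /e/ and /i/, so it spirantizes to the fricative [s]. /d/ is a stop between vowels /o/ and /e/, so it spirantizes to the fricative [z]. /tunbetinbode/ → tunbesinboze.
Rule 2 (pre-rhotic lowering): no segment meets the environment; /tunbesinboze/ is unchanged.
Rule 3 (nasal place assimilation): /n/ precedes the labial consonant /b/, so it assimilates in place to [m]. /n/ precedes the labial consonant /b/, so it assimilates in place to [m]. /tunbesinboze/ → tumbesimboze.
Rule 4 (final vowel raising): /e/ is a mid vowel in word-final position, so it raises to [i]. /tumbesimboze/ → tumbesimbozi.

tumbesimbozi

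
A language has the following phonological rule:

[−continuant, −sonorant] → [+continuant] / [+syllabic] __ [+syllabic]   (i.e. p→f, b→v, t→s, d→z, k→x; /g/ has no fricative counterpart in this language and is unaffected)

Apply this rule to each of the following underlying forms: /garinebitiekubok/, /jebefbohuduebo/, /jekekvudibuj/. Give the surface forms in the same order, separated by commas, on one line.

/garinebitiekubok/: /b/ is a stop between vowels /e/ and /i/, so it spirantizes to the fricative [v]. /t/ is a stop between vowels /i/ and /i/, so it spirantizes to the fricative [s]. /k/ is a stop between vowels /e/ and /u/, so it spirantizes to the fricative [x]. /b/ is a stop between vowels /u/ and /o/, so it spirantizes to the fricative [v]. → [garinevisiexuvok].
/jebefbohuduebo/: /b/ is a stop between vowels /e/ and /e/, so it spirantizes to the fricative [v]. /d/ is a stop between vowels /u/ and /u/, so it spirantizes to the fricative [z]. /b/ is a stop between vowels /e/ and /o/, so it spirantizes to the fricative [v]. → [jevefbohuzuevo].
/jekekvudibuj/: /k/ is a stop between vowels /e/ and /e/, so it spirantizes to the fricative [x]. /d/ is a stop between vowels /u/ and /i/, so it spirantizes to the fricative [z]. /b/ is a stop between vowels /i/ and /u/, so it spirantizes to the fricative [v]. → [jexekvuzivuj].

garinevisiexuvok, jevefbohuzuevo, jexekvuzivuj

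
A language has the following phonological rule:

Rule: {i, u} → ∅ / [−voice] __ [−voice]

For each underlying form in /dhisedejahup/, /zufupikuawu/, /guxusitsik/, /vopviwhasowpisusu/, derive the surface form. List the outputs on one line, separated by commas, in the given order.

dhsedejahp, zufpkuawu, guxstsk, vopviwhasowpssu

/dhisedejahup/: /i/ is a high vowel flanked by voiceless consonants /h/ and /s/, so it deletes. /u/ is a high vowel flanked by voiceless consonants /h/ and /p/, so it deletes. → [dhsedejahp].
/zufupikuawu/: /u/ is a high vowel flanked by voiceless consonants /f/ and /p/, so it deletes. /i/ is a high vowel flanked by voiceless consonants /p/ and /k/, so it deletes. → [zufpkuawu].
/guxusitsik/: /u/ is a high vowel flanked by voiceless consonants /x/ and /s/, so it deletes. /i/ is a high vowel flanked by voiceless consonants /s/ and /t/, so it deletes. /i/ is a high vowel flanked by voiceless consonants /s/ and /k/, so it deletes. → [guxstsk].
/vopviwhasowpisusu/: /i/ is a high vowel flanked by voiceless consonants /p/ and /s/, so it deletes. /u/ is a high vowel flanked by voiceless consonants /s/ and /s/, so it deletes. → [vopviwhasowpssu].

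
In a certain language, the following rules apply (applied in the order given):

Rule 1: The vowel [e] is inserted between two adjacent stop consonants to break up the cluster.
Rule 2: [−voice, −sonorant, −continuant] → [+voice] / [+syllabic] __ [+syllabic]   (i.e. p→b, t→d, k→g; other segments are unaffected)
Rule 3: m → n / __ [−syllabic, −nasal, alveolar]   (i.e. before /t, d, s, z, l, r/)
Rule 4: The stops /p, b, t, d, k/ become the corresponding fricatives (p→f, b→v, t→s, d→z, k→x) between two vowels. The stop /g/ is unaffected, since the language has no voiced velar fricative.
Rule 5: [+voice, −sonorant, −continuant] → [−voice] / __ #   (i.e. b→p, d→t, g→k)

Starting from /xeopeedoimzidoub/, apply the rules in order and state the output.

xeoveezoinzizoup

Rule 1 (stop-cluster e-epenthesis): no segment meets the environment; /xeopeedoimzidoub/ is unchanged.
Rule 2 (intervocalic voicing): /p/ is a voiceless stop between vowels /o/ and /e/, so it voices to [b]. /xeopeedoimzidoub/ → xeobeedoimzidoub.
Rule 3 (nasal place assimilation): /m/ precedes the alveolar consonant /z/, so it assimilates in place to [n]. /xeobeedoimzidoub/ → xeobeedoinzidoub.
Rule 4 (intervocalic spirantization): /b/ is a stop between vowels /o/ and /e/, so it spirantizes to the fricative [v]. /d/ is a stop between vowels /e/ and /o/, so it spirantizes to the fricative [z]. /d/ is a stop between vowels /i/ and /o/, so it spirantizes to the fricative [z]. /xeobeedoinzidoub/ → xeoveezoinzizoub.
Rule 5 (final devoicing): /b/ is a voiced stop in word-final position, so it devoices to [p]. /xeoveezoinzizoub/ → xeoveezoinzizoup.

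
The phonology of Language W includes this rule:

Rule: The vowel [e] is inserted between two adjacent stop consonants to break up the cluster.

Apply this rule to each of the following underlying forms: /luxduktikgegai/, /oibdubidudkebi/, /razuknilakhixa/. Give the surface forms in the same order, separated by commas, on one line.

/luxduktikgegai/: /k/ and /t/ form a stop–stop cluster, so [e] is inserted between them. /k/ and /g/ form a stop–stop cluster, so [e] is inserted between them. → [luxduketikegegai].
/oibdubidudkebi/: /b/ and /d/ form a stop–stop cluster, so [e] is inserted between them. /d/ and /k/ form a stop–stop cluster, so [e] is inserted between them. → [oibedubidudekebi].
/razuknilakhixa/: the rule's environment is not met; surfaces unchanged as [razuknilakhixa].

luxduketikegegai, oibedubidudekebi, razuknilakhixa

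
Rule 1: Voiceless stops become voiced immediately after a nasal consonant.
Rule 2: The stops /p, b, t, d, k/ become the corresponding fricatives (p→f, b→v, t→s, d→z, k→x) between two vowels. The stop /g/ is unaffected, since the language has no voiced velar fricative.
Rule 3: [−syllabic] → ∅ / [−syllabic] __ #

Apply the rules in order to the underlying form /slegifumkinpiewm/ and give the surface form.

slegifumginbiew

Rule 1 (post-nasal voicing): /k/ is a voiceless stop immediately after the nasal /m/, so it voices to [g]. /p/ is a voiceless stop immediately after the nasal /n/, so it voices to [b]. /slegifumkinpiewm/ → slegifumginbiewm.
Rule 2 (intervocalic spirantization): no segment meets the environment; /slegifumginbiewm/ is unchanged.
Rule 3 (final cluster simplification): /m/ is the second consonant of a word-final cluster /wm/, so it deletes. /slegifumginbiewm/ → slegifumginbiew.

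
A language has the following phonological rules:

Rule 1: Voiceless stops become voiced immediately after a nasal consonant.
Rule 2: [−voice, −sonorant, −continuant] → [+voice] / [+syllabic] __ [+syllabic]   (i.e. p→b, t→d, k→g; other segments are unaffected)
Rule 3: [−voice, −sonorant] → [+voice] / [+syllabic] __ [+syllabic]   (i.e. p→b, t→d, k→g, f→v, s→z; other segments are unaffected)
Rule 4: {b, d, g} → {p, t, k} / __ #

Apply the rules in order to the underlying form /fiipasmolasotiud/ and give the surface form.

fiibasmolazodiut

Rule 1 (post-nasal voicing): no segment meets the environment; /fiipasmolasotiud/ is unchanged.
Rule 2 (intervocalic voicing): /p/ is a voiceless stop between vowels /i/ and /a/, so it voices to [b]. /t/ is a voiceless stop between vowels /o/ and /i/, so it voices to [d]. /fiipasmolasotiud/ → fiibasmolasodiud.
Rule 3 (intervocalic voicing): /s/ is a voiceless obstruent between vowels /a/ and /o/, so it voices to [z]. /fiibasmolasodiud/ → fiibasmolazodiud.
Rule 4 (final devoicing): /d/ is a voiced stop in word-final position, so it devoices to [t]. /fiibasmolazodiud/ → fiibasmolazodiut.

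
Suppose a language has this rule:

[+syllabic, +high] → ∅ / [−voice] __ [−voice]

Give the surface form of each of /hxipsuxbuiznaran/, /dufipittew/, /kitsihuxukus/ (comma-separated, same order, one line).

/hxipsuxbuiznaran/: /i/ is a high vowel flanked by voiceless consonants /x/ and /p/, so it deletes. /u/ is a high vowel flanked by voiceless consonants /s/ and /x/, so it deletes. → [hxpsxbuiznaran].
/dufipittew/: /i/ is a high vowel flanked by voiceless consonants /f/ and /p/, so it deletes. /i/ is a high vowel flanked by voiceless consonants /p/ and /t/, so it deletes. → [dufpttew].
/kitsihuxukus/: /i/ is a high vowel flanked by voiceless consonants /k/ and /t/, so it deletes. /i/ is a high vowel flanked by voiceless consonants /s/ and /h/, so it deletes. /u/ is a high vowel flanked by voiceless consonants /h/ and /x/, so it deletes. /u/ is a high vowel flanked by voiceless consonants /x/ and /k/, so it deletes. /u/ is a high vowel flanked by voiceless consonants /k/ and /s/, so it deletes. → [ktshxks].

hxpsxbuiznaran, dufpttew, ktshxks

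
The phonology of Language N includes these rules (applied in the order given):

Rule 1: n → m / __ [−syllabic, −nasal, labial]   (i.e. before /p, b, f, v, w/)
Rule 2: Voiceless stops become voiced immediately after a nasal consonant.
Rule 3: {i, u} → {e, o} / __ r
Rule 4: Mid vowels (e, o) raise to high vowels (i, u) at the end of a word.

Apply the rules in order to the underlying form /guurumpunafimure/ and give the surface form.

Rule 1 (nasal place assimilation): no segment meets the environment; /guurumpunafimure/ is unchanged.
Rule 2 (post-nasal voicing): /p/ is a voiceless stop immediately after the nasal /m/, so it voices to [b]. /guurumpunafimure/ → guurumbunafimure.
Rule 3 (pre-rhotic lowering): /u/ is a high vowel immediately before /r/, so it lowers to [o]. /u/ is a high vowel immediately before /r/, so it lowers to [o]. /guurumbunafimure/ → guorumbunafimore.
Rule 4 (final vowel raising): /e/ is a mid vowel in word-final position, so it raises to [i]. /guorumbunafimore/ → guorumbunafimori.

guorumbunafimori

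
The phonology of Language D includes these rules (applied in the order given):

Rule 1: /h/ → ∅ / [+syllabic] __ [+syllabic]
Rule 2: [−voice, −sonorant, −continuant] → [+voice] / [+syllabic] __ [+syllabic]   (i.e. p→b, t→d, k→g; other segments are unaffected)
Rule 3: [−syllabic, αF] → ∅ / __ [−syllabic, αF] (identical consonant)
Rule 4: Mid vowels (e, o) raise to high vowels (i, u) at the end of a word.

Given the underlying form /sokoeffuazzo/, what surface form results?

sogoefuazu

Rule 1 (intervocalic h-deletion): no segment meets the environment; /sokoeffuazzo/ is unchanged.
Rule 2 (intervocalic voicing): /k/ is a voiceless stop between vowels /o/ and /o/, so it voices to [g]. /sokoeffuazzo/ → sogoeffuazzo.
Rule 3 (degemination): /ff/ is a geminate; the first /f/ deletes. /zz/ is a geminate; the first /z/ deletes. /sogoeffuazzo/ → sogoefuazo.
Rule 4 (final vowel raising): /o/ is a mid vowel in word-final position, so it raises to [u]. /sogoefuazo/ → sogoefuazu.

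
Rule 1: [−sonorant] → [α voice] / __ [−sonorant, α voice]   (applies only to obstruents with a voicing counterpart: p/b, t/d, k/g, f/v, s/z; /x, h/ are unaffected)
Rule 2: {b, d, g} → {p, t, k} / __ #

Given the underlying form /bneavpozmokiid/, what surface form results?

bneafpozmokiit

Rule 1 (regressive voicing assimilation): /v/ precedes the voiceless obstruent /p/, so it devoices to [f] by assimilation. /bneavpozmokiid/ → bneafpozmokiid.
Rule 2 (final devoicing): /d/ is a voiced stop in word-final position, so it devoices to [t]. /bneafpozmokiid/ → bneafpozmokiit.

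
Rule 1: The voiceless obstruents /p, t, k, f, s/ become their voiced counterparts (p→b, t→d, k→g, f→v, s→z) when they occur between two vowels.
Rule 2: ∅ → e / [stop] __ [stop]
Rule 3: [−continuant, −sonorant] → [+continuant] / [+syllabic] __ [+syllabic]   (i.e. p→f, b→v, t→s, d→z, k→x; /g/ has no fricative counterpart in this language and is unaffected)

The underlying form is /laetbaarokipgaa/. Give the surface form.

laesevaarogifegaa

Rule 1 (intervocalic voicing): /k/ is a voiceless obstruent between vowels /o/ and /i/, so it voices to [g]. /laetbaarokipgaa/ → laetbaarogipgaa.
Rule 2 (stop-cluster e-epenthesis): /t/ and /b/ form a stop–stop cluster, so [e] is inserted between them. /p/ and /g/ form a stop–stop cluster, so [e] is inserted between them. /laetbaarogipgaa/ → laetebaarogipegaa.
Rule 3 (intervocalic spirantization): /t/ is a stop between vowels /e/ and /e/, so it spirantizes to the fricative [s]. /b/ is a stop between vowels /e/ and /a/, so it spirantizes to the fricative [v]. /p/ is a stop between vowels /i/ and /e/, so it spirantizes to the fricative [f]. /laetebaarogipegaa/ → laesevaarogifegaa.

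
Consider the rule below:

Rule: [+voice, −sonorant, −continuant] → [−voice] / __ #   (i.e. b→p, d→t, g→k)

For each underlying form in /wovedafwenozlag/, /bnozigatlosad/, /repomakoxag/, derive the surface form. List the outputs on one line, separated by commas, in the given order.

wovedafwenozlak, bnozigatlosat, repomakoxak

/wovedafwenozlag/: /g/ is a voiced stop in word-final position, so it devoices to [k]. → [wovedafwenozlak].
/bnozigatlosad/: /d/ is a voiced stop in word-final position, so it devoices to [t]. → [bnozigatlosat].
/repomakoxag/: /g/ is a voiced stop in word-final position, so it devoices to [k]. → [repomakoxak].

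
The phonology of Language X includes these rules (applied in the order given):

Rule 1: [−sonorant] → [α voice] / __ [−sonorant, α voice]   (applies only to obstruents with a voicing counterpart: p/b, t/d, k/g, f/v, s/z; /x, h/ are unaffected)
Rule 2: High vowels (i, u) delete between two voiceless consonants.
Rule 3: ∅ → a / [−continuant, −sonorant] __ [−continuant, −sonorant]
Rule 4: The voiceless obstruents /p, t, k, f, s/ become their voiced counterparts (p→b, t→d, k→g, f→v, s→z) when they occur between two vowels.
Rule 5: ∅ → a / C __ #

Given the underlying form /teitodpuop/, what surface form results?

Rule 1 (regressive voicing assimilation): /d/ precedes the voiceless obstruent /p/, so it devoices to [t] by assimilation. /teitodpuop/ → teitotpuop.
Rule 2 (high vowel syncope): no segment meets the environment; /teitotpuop/ is unchanged.
Rule 3 (stop-cluster a-epenthesis): /t/ and /p/ form a stop–stop cluster, so [a] is inserted between them. /teitotpuop/ → teitotapuop.
Rule 4 (intervocalic voicing): /t/ is a voiceless obstruent between vowels /i/ and /o/, so it voices to [d]. /t/ is a voiceless obstruent between vowels /o/ and /a/, so it voices to [d]. /p/ is a voiceless obstruent between vowels /a/ and /u/, so it voices to [b]. /teitotapuop/ → teidodabuop.
Rule 5 (final a-epenthesis): the form ends in the consonant /p/, so [a] is inserted word-finally. /teidodabuop/ → teidodabuopa.

teidodabuopa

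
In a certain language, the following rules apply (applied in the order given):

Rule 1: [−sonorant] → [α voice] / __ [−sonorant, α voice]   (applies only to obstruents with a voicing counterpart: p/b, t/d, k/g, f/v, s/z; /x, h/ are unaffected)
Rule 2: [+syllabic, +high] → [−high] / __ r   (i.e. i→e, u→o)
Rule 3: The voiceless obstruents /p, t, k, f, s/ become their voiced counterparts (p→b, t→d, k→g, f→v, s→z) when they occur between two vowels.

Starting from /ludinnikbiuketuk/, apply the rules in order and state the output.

Rule 1 (regressive voicing assimilation): /k/ precedes the voiced obstruent /b/, so it voices to [g] by assimilation. /ludinnikbiuketuk/ → ludinnigbiuketuk.
Rule 2 (pre-rhotic lowering): no segment meets the environment; /ludinnigbiuketuk/ is unchanged.
Rule 3 (intervocalic voicing): /k/ is a voiceless obstruent between vowels /u/ and /e/, so it voices to [g]. /t/ is a voiceless obstruent between vowels /e/ and /u/, so it voices to [d]. /ludinnigbiuketuk/ → ludinnigbiugeduk.

ludinnigbiugeduk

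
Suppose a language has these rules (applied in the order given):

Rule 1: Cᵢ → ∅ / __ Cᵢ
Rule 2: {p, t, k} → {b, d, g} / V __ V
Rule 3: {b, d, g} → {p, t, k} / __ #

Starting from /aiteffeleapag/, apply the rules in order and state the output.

aidefeleabak

Rule 1 (degemination): /ff/ is a geminate; the first /f/ deletes. /aiteffeleapag/ → aitefeleapag.
Rule 2 (intervocalic voicing): /t/ is a voiceless stop between vowels /i/ and /e/, so it voices to [d]. /p/ is a voiceless stop between vowels /a/ and /a/, so it voices to [b]. /aitefeleapag/ → aidefeleabag.
Rule 3 (final devoicing): /g/ is a voiced stop in word-final position, so it devoices to [k]. /aidefeleabag/ → aidefeleabak.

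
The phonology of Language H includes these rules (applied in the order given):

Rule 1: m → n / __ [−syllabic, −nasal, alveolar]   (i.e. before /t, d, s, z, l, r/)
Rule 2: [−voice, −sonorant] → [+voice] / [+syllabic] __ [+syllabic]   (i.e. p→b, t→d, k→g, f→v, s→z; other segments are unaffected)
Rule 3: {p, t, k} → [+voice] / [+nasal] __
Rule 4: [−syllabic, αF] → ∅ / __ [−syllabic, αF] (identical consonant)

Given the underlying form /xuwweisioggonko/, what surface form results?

xuweiziogongo

Rule 1 (nasal place assimilation): no segment meets the environment; /xuwweisioggonko/ is unchanged.
Rule 2 (intervocalic voicing): /s/ is a voiceless obstruent between vowels /i/ and /i/, so it voices to [z]. /xuwweisioggonko/ → xuwweizioggonko.
Rule 3 (post-nasal voicing): /k/ is a voiceless stop immediately after the nasal /n/, so it voices to [g]. /xuwweizioggonko/ → xuwweizioggongo.
Rule 4 (degemination): /ww/ is a geminate; the first /w/ deletes. /gg/ is a geminate; the first /g/ deletes. /xuwweizioggongo/ → xuweiziogongo.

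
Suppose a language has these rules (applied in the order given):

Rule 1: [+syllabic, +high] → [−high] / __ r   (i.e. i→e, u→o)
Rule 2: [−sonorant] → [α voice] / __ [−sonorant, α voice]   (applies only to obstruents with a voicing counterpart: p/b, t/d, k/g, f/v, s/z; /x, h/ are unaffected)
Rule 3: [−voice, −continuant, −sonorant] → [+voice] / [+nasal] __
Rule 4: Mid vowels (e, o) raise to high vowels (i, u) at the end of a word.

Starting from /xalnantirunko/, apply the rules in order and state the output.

xalnanderungu

Rule 1 (pre-rhotic lowering): /i/ is a high vowel immediately before /r/, so it lowers to [e]. /xalnantirunko/ → xalnanterunko.
Rule 2 (regressive voicing assimilation): no segment meets the environment; /xalnanterunko/ is unchanged.
Rule 3 (post-nasal voicing): /t/ is a voiceless stop immediately after the nasal /n/, so it voices to [d]. /k/ is a voiceless stop immediately after the nasal /n/, so it voices to [g]. /xalnanterunko/ → xalnanderungo.
Rule 4 (final vowel raising): /o/ is a mid vowel in word-final position, so it raises to [u]. /xalnanderungo/ → xalnanderungu.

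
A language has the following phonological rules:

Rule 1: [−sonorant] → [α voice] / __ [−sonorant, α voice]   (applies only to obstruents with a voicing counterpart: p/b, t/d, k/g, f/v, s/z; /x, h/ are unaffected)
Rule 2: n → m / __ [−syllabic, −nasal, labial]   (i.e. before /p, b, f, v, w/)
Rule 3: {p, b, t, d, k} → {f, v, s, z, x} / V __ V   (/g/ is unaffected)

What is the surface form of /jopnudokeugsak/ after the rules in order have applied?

Rule 1 (regressive voicing assimilation): /g/ precedes the voiceless obstruent /s/, so it devoices to [k] by assimilation. /jopnudokeugsak/ → jopnudokeuksak.
Rule 2 (nasal place assimilation): no segment meets the environment; /jopnudokeuksak/ is unchanged.
Rule 3 (intervocalic spirantization): /d/ is a stop between vowels /u/ and /o/, so it spirantizes to the fricative [z]. /k/ is a stop between vowels /o/ and /e/, so it spirantizes to the fricative [x]. /jopnudokeuksak/ → jopnuzoxeuksak.

jopnuzoxeuksak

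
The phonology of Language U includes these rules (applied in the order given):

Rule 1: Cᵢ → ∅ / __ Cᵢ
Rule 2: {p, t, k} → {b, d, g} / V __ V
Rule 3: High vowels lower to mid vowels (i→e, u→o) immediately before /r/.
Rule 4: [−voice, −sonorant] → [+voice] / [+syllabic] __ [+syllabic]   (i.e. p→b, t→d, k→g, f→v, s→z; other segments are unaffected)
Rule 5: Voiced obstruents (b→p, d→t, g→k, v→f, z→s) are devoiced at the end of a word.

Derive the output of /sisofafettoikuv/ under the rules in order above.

sizovavedoiguf

Rule 1 (degemination): /tt/ is a geminate; the first /t/ deletes. /sisofafettoikuv/ → sisofafetoikuv.
Rule 2 (intervocalic voicing): /t/ is a voiceless stop between vowels /e/ and /o/, so it voices to [d]. /k/ is a voiceless stop between vowels /i/ and /u/, so it voices to [g]. /sisofafetoikuv/ → sisofafedoiguv.
Rule 3 (pre-rhotic lowering): no segment meets the environment; /sisofafedoiguv/ is unchanged.
Rule 4 (intervocalic voicing): /s/ is a voiceless obstruent between vowels /i/ and /o/, so it voices to [z]. /f/ is a voiceless obstruent between vowels /o/ and /a/, so it voices to [v]. /f/ is a voiceless obstruent between vowels /a/ and /e/, so it voices to [v]. /sisofafedoiguv/ → sizovavedoiguv.
Rule 5 (final devoicing): /v/ is a voiced obstruent in word-final position, so it devoices to [f]. /sizovavedoiguv/ → sizovavedoiguf.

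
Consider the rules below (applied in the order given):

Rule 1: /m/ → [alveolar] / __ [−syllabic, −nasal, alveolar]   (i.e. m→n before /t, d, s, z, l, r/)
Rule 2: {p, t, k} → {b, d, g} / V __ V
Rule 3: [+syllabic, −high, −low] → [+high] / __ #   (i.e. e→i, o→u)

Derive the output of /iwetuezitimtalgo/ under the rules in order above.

iweduezidintalgu

Rule 1 (nasal place assimilation): /m/ precedes the alveolar consonant /t/, so it assimilates in place to [n]. /iwetuezitimtalgo/ → iwetuezitintalgo.
Rule 2 (intervocalic voicing): /t/ is a voiceless stop between vowels /e/ and /u/, so it voices to [d]. /t/ is a voiceless stop between vowels /i/ and /i/, so it voices to [d]. /iwetuezitintalgo/ → iweduezidintalgo.
Rule 3 (final vowel raising): /o/ is a mid vowel in word-final position, so it raises to [u]. /iweduezidintalgo/ → iweduezidintalgu.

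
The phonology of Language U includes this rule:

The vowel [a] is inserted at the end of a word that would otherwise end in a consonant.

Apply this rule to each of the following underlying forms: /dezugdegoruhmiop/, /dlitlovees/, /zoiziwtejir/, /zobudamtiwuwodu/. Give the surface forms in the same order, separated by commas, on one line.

/dezugdegoruhmiop/: the form ends in the consonant /p/, so [a] is inserted word-finally. → [dezugdegoruhmiopa].
/dlitlovees/: the form ends in the consonant /s/, so [a] is inserted word-finally. → [dlitloveesa].
/zoiziwtejir/: the form ends in the consonant /r/, so [a] is inserted word-finally. → [zoiziwtejira].
/zobudamtiwuwodu/: the rule's environment is not met; surfaces unchanged as [zobudamtiwuwodu].

dezugdegoruhmiopa, dlitloveesa, zoiziwtejira, zobudamtiwuwodu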